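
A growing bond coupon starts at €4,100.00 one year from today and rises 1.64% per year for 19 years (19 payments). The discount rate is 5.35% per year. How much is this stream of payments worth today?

€54,590.20

Periodic rate r = 0.0535 per year.
Growing ordinary annuity: PV = PMT₁ × [1 − ((1+g)/(1+r))^n] / (r − g) = 4,100 × [1 − ((1+0.0164)/(1+r))^19] / (r − 0.0164) = €54,590.20.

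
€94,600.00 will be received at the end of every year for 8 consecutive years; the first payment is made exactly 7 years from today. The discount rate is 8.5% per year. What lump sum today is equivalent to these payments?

Ordinary annuity of 8 payments, first payment at period 7.
Periodic rate r = 0.085 per year.
The ordinary-annuity PV formula values the stream one period before the first payment (period 6); discount that back 6 periods:
PV₀ = 94,600 × [1 − (1+r)^−8] / r × (1+r)^−6 = €326,985.80

€326,985.80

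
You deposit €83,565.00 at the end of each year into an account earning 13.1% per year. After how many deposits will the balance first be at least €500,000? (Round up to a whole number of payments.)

5 payments

Periodic rate r = 0.131 per year.
Ordinary annuity FV: 500,000 = 83,565 × [((1+r)^n − 1)/r].
(1+r)^n = 1 + 500,000 × r / 83,565, so n = ln(1 + 500,000·r/83,565) / ln(1+r) = 4.70.
Round up to a whole number of payments: n = 5.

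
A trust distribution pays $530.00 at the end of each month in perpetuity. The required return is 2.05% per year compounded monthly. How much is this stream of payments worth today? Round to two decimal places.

Periodic rate r = 0.0205/12 per month.
Level perpetuity: PV = PMT / r = 530 / (0.0205/12) = $310,243.90.

$310,243.90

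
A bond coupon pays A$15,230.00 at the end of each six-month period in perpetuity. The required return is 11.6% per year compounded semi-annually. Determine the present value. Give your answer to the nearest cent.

Periodic rate r = 0.116/2 per half-year.
Level perpetuity: PV = PMT / r = 15,230 / (0.116/2) = A$262,586.21.

A$262,586.21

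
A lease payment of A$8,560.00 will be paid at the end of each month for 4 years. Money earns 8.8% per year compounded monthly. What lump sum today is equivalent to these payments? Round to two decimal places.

A$345,297.96

This is an ordinary annuity: 48 payments of A$8,560.00 at the end of each month.
Periodic rate r = 0.088/12 per month; n is counted in months.
PV = PMT × [(1 − (1+r)^−n)/r] = 8,560 × [1 − (1+r)^−48] / r = A$345,297.96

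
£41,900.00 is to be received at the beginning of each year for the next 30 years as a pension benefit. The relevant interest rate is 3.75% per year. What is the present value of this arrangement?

This is an annuity due: 30 payments of £41,900.00 at the beginning of each year.
Periodic rate r = 0.0375 per year.
PV = PMT × [(1 − (1+r)^−n)/r] × (1+r) = 41,900 × [1 − (1+r)^−30] / r × (1+r) = £775,059.57

£775,059.57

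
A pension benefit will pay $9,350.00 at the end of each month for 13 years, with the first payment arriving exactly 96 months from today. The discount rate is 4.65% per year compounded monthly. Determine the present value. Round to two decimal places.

Ordinary annuity of 156 payments, first payment at period 96.
Periodic rate r = 0.0465/12 per month; n is counted in months.
The ordinary-annuity PV formula values the stream one period before the first payment (period 95); discount that back 95 periods:
PV₀ = 9,350 × [1 − (1+r)^−156] / r × (1+r)^−95 = $756,982.24

$756,982.24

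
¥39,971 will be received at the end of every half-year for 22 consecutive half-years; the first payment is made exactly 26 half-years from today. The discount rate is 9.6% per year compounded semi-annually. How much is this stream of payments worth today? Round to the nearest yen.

Ordinary annuity of 22 payments, first payment at period 26.
Periodic rate r = 0.096/2 per half-year; n is counted in half-years.
The ordinary-annuity PV formula values the stream one period before the first payment (period 25); discount that back 25 periods:
PV₀ = 39,971 × [1 − (1+r)^−22] / r × (1+r)^−25 = ¥165,968

¥165,968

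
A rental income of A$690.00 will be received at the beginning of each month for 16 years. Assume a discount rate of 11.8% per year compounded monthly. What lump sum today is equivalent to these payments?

This is an annuity due: 192 payments of A$690.00 at the beginning of each month.
Periodic rate r = 0.118/12 per month; n is counted in months.
PV = PMT × [(1 − (1+r)^−n)/r] × (1+r) = 690 × [1 − (1+r)^−192] / r × (1+r) = A$60,033.81

A$60,033.81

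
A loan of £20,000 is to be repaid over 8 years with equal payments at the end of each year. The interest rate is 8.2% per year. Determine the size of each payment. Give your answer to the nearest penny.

£3,506.76

Level ordinary annuity; solve PV = PMT × [(1 − (1+r)^−n)/r] for PMT.
Periodic rate r = 0.082 per year.
With n = 8: PMT = 20,000 / ([(1 − (1+r)^−n)/r]) = £3,506.76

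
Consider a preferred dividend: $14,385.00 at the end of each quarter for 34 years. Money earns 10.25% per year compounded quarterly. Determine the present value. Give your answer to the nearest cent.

$543,385.57

This is an ordinary annuity: 136 payments of $14,385.00 at the end of each quarter.
Periodic rate r = 0.1025/4 per quarter; n is counted in quarters.
PV = PMT × [(1 − (1+r)^−n)/r] = 14,385 × [1 − (1+r)^−136] / r = $543,385.57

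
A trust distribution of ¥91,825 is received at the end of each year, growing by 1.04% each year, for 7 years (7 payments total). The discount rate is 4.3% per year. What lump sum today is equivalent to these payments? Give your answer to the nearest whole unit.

¥561,406

Periodic rate r = 0.043 per year.
Growing ordinary annuity: PV = PMT₁ × [1 − ((1+g)/(1+r))^n] / (r − g) = 91,825 × [1 − ((1+0.0104)/(1+r))^7] / (r − 0.0104) = ¥561,406.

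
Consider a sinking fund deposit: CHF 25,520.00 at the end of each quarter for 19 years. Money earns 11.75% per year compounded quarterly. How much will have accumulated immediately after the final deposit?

This is an ordinary annuity: 76 deposits of CHF 25,520.00 at the end of each quarter.
Periodic rate r = 0.1175/4 per quarter; n is counted in quarters.
FV = PMT × [((1+r)^n − 1)/r] = 25,520 × [(1+r)^76 − 1] / r = CHF 6,974,512.79

CHF 6,974,512.79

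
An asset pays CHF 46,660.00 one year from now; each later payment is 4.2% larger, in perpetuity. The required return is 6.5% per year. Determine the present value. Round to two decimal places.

Periodic rate r = 0.065 per year.
Growing perpetuity (Gordon): PV = PMT₁ / (r − g) = 46,660 / (r − 0.042) = CHF 2,028,695.65.

CHF 2,028,695.65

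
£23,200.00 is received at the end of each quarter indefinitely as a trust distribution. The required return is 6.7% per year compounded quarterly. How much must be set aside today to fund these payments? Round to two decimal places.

Periodic rate r = 0.067/4 per quarter.
Level perpetuity: PV = PMT / r = 23,200 / (0.067/4) = £1,385,074.63.

£1,385,074.63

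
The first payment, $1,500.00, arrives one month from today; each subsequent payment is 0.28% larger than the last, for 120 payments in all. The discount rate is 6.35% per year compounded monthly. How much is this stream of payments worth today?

Periodic rate r = 0.0635/12 per month; n is counted in months.
Growing ordinary annuity: PV = PMT₁ × [1 − ((1+g)/(1+r))^n] / (r − g) = 1,500 × [1 − ((1+0.0028)/(1+r))^120] / (r − 0.0028) = $155,044.84.

$155,044.84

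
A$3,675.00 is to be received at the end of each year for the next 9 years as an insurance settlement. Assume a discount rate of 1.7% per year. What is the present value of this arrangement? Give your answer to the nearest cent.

This is an ordinary annuity: 9 payments of A$3,675.00 at the end of each year.
Periodic rate r = 0.017 per year.
PV = PMT × [(1 − (1+r)^−n)/r] = 3,675 × [1 − (1+r)^−9] / r = A$30,430.31

A$30,430.31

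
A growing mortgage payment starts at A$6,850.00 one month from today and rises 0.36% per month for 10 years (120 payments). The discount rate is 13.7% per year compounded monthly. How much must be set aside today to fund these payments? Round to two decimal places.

A$530,922.88

Periodic rate r = 0.137/12 per month; n is counted in months.
Growing ordinary annuity: PV = PMT₁ × [1 − ((1+g)/(1+r))^n] / (r − g) = 6,850 × [1 − ((1+0.0036)/(1+r))^120] / (r − 0.0036) = A$530,922.88.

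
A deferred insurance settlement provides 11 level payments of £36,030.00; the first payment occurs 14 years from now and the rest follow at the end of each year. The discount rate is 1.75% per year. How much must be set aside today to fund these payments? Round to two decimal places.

Ordinary annuity of 11 payments, first payment at period 14.
Periodic rate r = 0.0175 per year.
The ordinary-annuity PV formula values the stream one period before the first payment (period 13); discount that back 13 periods:
PV₀ = 36,030 × [1 − (1+r)^−11] / r × (1+r)^−13 = £285,467.30

£285,467.30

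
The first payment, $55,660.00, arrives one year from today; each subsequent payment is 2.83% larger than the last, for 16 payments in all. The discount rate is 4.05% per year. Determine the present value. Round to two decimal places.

Periodic rate r = 0.0405 per year.
Growing ordinary annuity: PV = PMT₁ × [1 − ((1+g)/(1+r))^n] / (r − g) = 55,660 × [1 − ((1+0.0283)/(1+r))^16] / (r − 0.0283) = $784,595.73.

$784,595.73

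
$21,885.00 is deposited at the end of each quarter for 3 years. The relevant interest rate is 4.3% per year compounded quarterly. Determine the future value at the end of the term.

This is an ordinary annuity: 12 deposits of $21,885.00 at the end of each quarter.
Periodic rate r = 0.043/4 per quarter; n is counted in quarters.
FV = PMT × [((1+r)^n − 1)/r] = 21,885 × [(1+r)^12 − 1] / r = $278,717.50

$278,717.50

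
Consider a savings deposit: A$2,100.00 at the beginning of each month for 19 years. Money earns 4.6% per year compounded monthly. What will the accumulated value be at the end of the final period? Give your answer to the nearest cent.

A$765,759.26

This is an annuity due: 228 deposits of A$2,100.00 at the beginning of each month.
Periodic rate r = 0.046/12 per month; n is counted in months.
FV = PMT × [((1+r)^n − 1)/r] × (1+r) = 2,100 × [(1+r)^228 − 1] / r × (1+r) = A$765,759.26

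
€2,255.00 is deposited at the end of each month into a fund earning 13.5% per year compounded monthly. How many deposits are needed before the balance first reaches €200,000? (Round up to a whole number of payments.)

Periodic rate r = 0.135/12 per month; n is counted in months.
Ordinary annuity FV: 200,000 = 2,255 × [((1+r)^n − 1)/r].
(1+r)^n = 1 + 200,000 × r / 2,255, so n = ln(1 + 200,000·r/2,255) / ln(1+r) = 61.86.
Round up to a whole number of payments: n = 62.

62 payments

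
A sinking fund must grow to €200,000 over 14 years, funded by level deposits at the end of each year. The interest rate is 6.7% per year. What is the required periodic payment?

€9,059.29

Level ordinary annuity; solve FV = PMT × [((1+r)^n − 1)/r] for PMT.
Periodic rate r = 0.067 per year.
With n = 14: PMT = 200,000 / ([((1+r)^n − 1)/r]) = €9,059.29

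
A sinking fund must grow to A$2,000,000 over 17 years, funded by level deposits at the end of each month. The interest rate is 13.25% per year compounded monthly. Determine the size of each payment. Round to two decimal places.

Level ordinary annuity; solve FV = PMT × [((1+r)^n − 1)/r] for PMT.
Periodic rate r = 0.1325/12 per month; n is counted in months.
With n = 204: PMT = 2,000,000 / ([((1+r)^n − 1)/r]) = A$2,630.60

A$2,630.60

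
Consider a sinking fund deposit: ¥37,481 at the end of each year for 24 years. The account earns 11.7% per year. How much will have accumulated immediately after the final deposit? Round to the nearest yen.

This is an ordinary annuity: 24 deposits of ¥37,481 at the end of each year.
Periodic rate r = 0.117 per year.
FV = PMT × [((1+r)^n − 1)/r] = 37,481 × [(1+r)^24 − 1] / r = ¥4,238,984

¥4,238,984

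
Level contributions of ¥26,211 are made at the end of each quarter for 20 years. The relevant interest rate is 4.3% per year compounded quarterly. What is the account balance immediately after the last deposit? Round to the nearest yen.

¥3,297,318

This is an ordinary annuity: 80 deposits of ¥26,211 at the end of each quarter.
Periodic rate r = 0.043/4 per quarter; n is counted in quarters.
FV = PMT × [((1+r)^n − 1)/r] = 26,211 × [(1+r)^80 − 1] / r = ¥3,297,318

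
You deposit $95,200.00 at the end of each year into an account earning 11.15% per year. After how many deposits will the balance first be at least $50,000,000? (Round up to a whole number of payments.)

39 payments

Periodic rate r = 0.1115 per year.
Ordinary annuity FV: 50,000,000 = 95,200 × [((1+r)^n − 1)/r].
(1+r)^n = 1 + 50,000,000 × r / 95,200, so n = ln(1 + 50,000,000·r/95,200) / ln(1+r) = 38.66.
Round up to a whole number of payments: n = 39.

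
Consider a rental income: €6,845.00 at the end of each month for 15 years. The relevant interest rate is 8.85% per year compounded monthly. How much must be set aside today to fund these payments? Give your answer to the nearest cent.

€680,848.73

This is an ordinary annuity: 180 payments of €6,845.00 at the end of each month.
Periodic rate r = 0.0885/12 per month; n is counted in months.
PV = PMT × [(1 − (1+r)^−n)/r] = 6,845 × [1 − (1+r)^−180] / r = €680,848.73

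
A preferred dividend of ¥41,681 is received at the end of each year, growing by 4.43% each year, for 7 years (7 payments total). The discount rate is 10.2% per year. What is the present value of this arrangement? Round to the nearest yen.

¥226,618

Periodic rate r = 0.102 per year.
Growing ordinary annuity: PV = PMT₁ × [1 − ((1+g)/(1+r))^n] / (r − g) = 41,681 × [1 − ((1+0.0443)/(1+r))^7] / (r − 0.0443) = ¥226,618.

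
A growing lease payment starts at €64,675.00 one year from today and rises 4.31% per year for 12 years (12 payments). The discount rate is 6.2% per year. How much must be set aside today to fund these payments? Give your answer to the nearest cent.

€663,338.33

Periodic rate r = 0.062 per year.
Growing ordinary annuity: PV = PMT₁ × [1 − ((1+g)/(1+r))^n] / (r − g) = 64,675 × [1 − ((1+0.0431)/(1+r))^12] / (r − 0.0431) = €663,338.33.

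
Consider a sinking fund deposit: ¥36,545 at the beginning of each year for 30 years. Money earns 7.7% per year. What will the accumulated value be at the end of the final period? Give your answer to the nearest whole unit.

This is an annuity due: 30 deposits of ¥36,545 at the beginning of each year.
Periodic rate r = 0.077 per year.
FV = PMT × [((1+r)^n − 1)/r] × (1+r) = 36,545 × [(1+r)^30 − 1] / r × (1+r) = ¥4,220,619

¥4,220,619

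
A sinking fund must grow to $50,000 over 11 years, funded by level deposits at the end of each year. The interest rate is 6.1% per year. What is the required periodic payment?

Level ordinary annuity; solve FV = PMT × [((1+r)^n − 1)/r] for PMT.
Periodic rate r = 0.061 per year.
With n = 11: PMT = 50,000 / ([((1+r)^n − 1)/r]) = $3,322.11

$3,322.11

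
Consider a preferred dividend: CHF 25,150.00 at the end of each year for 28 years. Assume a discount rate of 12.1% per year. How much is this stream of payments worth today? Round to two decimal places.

This is an ordinary annuity: 28 payments of CHF 25,150.00 at the end of each year.
Periodic rate r = 0.121 per year.
PV = PMT × [(1 − (1+r)^−n)/r] = 25,150 × [1 − (1+r)^−28] / r = CHF 199,363.43

CHF 199,363.43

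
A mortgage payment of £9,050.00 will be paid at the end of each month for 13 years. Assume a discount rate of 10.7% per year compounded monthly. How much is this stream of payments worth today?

£760,844.41

This is an ordinary annuity: 156 payments of £9,050.00 at the end of each month.
Periodic rate r = 0.107/12 per month; n is counted in months.
PV = PMT × [(1 − (1+r)^−n)/r] = 9,050 × [1 − (1+r)^−156] / r = £760,844.41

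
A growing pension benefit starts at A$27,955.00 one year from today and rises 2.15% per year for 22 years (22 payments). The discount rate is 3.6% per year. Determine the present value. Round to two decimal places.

Periodic rate r = 0.036 per year.
Growing ordinary annuity: PV = PMT₁ × [1 − ((1+g)/(1+r))^n] / (r − g) = 27,955 × [1 − ((1+0.0215)/(1+r))^22] / (r − 0.0215) = A$514,023.41.

A$514,023.41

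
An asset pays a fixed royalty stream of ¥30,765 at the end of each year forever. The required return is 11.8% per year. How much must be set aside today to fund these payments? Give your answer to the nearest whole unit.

Periodic rate r = 0.118 per year.
Level perpetuity: PV = PMT / r = 30,765 / (0.118) = ¥260,720.

¥260,720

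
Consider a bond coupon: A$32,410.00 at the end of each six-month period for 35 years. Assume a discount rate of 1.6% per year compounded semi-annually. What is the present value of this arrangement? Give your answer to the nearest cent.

This is an ordinary annuity: 70 payments of A$32,410.00 at the end of each six-month period.
Periodic rate r = 0.016/2 per half-year; n is counted in half-years.
PV = PMT × [(1 − (1+r)^−n)/r] = 32,410 × [1 − (1+r)^−70] / r = A$1,731,977.40

A$1,731,977.40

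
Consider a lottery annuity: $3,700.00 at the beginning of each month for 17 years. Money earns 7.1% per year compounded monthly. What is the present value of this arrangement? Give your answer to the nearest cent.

This is an annuity due: 204 payments of $3,700.00 at the beginning of each month.
Periodic rate r = 0.071/12 per month; n is counted in months.
PV = PMT × [(1 − (1+r)^−n)/r] × (1+r) = 3,700 × [1 − (1+r)^−204] / r × (1+r) = $440,236.53

$440,236.53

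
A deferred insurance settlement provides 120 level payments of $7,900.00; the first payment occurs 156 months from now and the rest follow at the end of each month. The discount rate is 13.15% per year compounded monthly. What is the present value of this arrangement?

Ordinary annuity of 120 payments, first payment at period 156.
Periodic rate r = 0.1315/12 per month; n is counted in months.
The ordinary-annuity PV formula values the stream one period before the first payment (period 155); discount that back 155 periods:
PV₀ = 7,900 × [1 − (1+r)^−120] / r × (1+r)^−155 = $97,120.68

$97,120.68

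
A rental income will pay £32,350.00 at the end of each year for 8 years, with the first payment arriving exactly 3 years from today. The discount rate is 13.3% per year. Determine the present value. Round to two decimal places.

£119,700.95

Ordinary annuity of 8 payments, first payment at period 3.
Periodic rate r = 0.133 per year.
The ordinary-annuity PV formula values the stream one period before the first payment (period 2); discount that back 2 periods:
PV₀ = 32,350 × [1 − (1+r)^−8] / r × (1+r)^−2 = £119,700.95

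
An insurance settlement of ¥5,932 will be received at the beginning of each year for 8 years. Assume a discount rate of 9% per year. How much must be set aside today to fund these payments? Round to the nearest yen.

¥35,787

This is an annuity due: 8 payments of ¥5,932 at the beginning of each year.
Periodic rate r = 0.09 per year.
PV = PMT × [(1 − (1+r)^−n)/r] × (1+r) = 5,932 × [1 − (1+r)^−8] / r × (1+r) = ¥35,787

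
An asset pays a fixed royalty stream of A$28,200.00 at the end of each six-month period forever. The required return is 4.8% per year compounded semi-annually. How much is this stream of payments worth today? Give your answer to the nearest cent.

Periodic rate r = 0.048/2 per half-year.
Level perpetuity: PV = PMT / r = 28,200 / (0.048/2) = A$1,175,000.00.

A$1,175,000.00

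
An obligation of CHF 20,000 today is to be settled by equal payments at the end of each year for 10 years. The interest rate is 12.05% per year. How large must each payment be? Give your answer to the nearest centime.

Level ordinary annuity; solve PV = PMT × [(1 − (1+r)^−n)/r] for PMT.
Periodic rate r = 0.1205 per year.
With n = 10: PMT = 20,000 / ([(1 − (1+r)^−n)/r]) = CHF 3,546.93

CHF 3,546.93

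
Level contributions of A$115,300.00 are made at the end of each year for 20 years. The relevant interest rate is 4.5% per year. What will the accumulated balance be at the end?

A$3,617,125.05

This is an ordinary annuity: 20 deposits of A$115,300.00 at the end of each year.
Periodic rate r = 0.045 per year.
FV = PMT × [((1+r)^n − 1)/r] = 115,300 × [(1+r)^20 − 1] / r = A$3,617,125.05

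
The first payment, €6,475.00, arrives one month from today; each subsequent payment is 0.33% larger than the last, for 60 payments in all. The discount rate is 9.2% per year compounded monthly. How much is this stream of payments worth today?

€340,143.66

Periodic rate r = 0.092/12 per month; n is counted in months.
Growing ordinary annuity: PV = PMT₁ × [1 − ((1+g)/(1+r))^n] / (r − g) = 6,475 × [1 − ((1+0.0033)/(1+r))^60] / (r − 0.0033) = €340,143.66.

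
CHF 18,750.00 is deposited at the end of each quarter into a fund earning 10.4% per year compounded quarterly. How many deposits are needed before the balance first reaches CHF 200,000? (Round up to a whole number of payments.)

10 payments

Periodic rate r = 0.104/4 per quarter; n is counted in quarters.
Ordinary annuity FV: 200,000 = 18,750 × [((1+r)^n − 1)/r].
(1+r)^n = 1 + 200,000 × r / 18,750, so n = ln(1 + 200,000·r/18,750) / ln(1+r) = 9.54.
Round up to a whole number of payments: n = 10.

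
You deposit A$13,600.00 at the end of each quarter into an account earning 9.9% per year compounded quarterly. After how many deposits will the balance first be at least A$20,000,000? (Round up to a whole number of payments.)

Periodic rate r = 0.099/4 per quarter; n is counted in quarters.
Ordinary annuity FV: 20,000,000 = 13,600 × [((1+r)^n − 1)/r].
(1+r)^n = 1 + 20,000,000 × r / 13,600, so n = ln(1 + 20,000,000·r/13,600) / ln(1+r) = 148.13.
Round up to a whole number of payments: n = 149.

149 payments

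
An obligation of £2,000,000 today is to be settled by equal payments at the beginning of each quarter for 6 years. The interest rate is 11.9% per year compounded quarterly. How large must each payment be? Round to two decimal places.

£114,374.38

Level annuity due; solve PV = PMT × [(1 − (1+r)^−n)/r] × (1+r) for PMT.
Periodic rate r = 0.119/4 per quarter; n is counted in quarters.
With n = 24: PMT = 2,000,000 / ([(1 − (1+r)^−n)/r] × (1+r)) = £114,374.38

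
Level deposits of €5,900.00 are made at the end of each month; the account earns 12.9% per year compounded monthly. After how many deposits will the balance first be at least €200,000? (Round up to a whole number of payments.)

Periodic rate r = 0.129/12 per month; n is counted in months.
Ordinary annuity FV: 200,000 = 5,900 × [((1+r)^n − 1)/r].
(1+r)^n = 1 + 200,000 × r / 5,900, so n = ln(1 + 200,000·r/5,900) / ln(1+r) = 29.06.
Round up to a whole number of payments: n = 30.

30 payments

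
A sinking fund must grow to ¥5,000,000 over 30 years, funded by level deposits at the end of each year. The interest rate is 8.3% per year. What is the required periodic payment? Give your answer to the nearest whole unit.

Level ordinary annuity; solve FV = PMT × [((1+r)^n − 1)/r] for PMT.
Periodic rate r = 0.083 per year.
With n = 30: PMT = 5,000,000 / ([((1+r)^n − 1)/r]) = ¥41,768

¥41,768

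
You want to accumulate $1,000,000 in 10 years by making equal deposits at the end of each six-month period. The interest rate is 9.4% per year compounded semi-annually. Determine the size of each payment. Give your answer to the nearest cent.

Level ordinary annuity; solve FV = PMT × [((1+r)^n − 1)/r] for PMT.
Periodic rate r = 0.094/2 per half-year; n is counted in half-years.
With n = 20: PMT = 1,000,000 / ([((1+r)^n − 1)/r]) = $31,214.17

$31,214.17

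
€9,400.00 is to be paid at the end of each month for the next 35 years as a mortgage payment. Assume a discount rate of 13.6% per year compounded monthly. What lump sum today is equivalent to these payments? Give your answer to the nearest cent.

This is an ordinary annuity: 420 payments of €9,400.00 at the end of each month.
Periodic rate r = 0.136/12 per month; n is counted in months.
PV = PMT × [(1 − (1+r)^−n)/r] = 9,400 × [1 − (1+r)^−420] / r = €822,114.58

€822,114.58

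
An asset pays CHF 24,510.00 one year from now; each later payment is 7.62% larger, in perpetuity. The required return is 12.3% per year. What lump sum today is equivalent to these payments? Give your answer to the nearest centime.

Periodic rate r = 0.123 per year.
Growing perpetuity (Gordon): PV = PMT₁ / (r − g) = 24,510 / (r − 0.0762) = CHF 523,717.95.

CHF 523,717.95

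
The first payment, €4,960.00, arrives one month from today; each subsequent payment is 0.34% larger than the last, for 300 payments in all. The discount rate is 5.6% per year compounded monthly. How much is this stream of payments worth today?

Periodic rate r = 0.056/12 per month; n is counted in months.
Growing ordinary annuity: PV = PMT₁ × [1 − ((1+g)/(1+r))^n] / (r − g) = 4,960 × [1 − ((1+0.0034)/(1+r))^300] / (r − 0.0034) = €1,233,841.40.

€1,233,841.40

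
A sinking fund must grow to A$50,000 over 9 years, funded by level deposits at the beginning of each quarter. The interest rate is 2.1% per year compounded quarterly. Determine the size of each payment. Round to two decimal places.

Level annuity due; solve FV = PMT × [((1+r)^n − 1)/r] × (1+r) for PMT.
Periodic rate r = 0.021/4 per quarter; n is counted in quarters.
With n = 36: PMT = 50,000 / ([((1+r)^n − 1)/r] × (1+r)) = A$1,258.79

A$1,258.79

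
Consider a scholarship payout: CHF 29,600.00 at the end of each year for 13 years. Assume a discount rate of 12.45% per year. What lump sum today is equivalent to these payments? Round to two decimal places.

This is an ordinary annuity: 13 payments of CHF 29,600.00 at the end of each year.
Periodic rate r = 0.1245 per year.
PV = PMT × [(1 − (1+r)^−n)/r] = 29,600 × [1 − (1+r)^−13] / r = CHF 186,032.09

CHF 186,032.09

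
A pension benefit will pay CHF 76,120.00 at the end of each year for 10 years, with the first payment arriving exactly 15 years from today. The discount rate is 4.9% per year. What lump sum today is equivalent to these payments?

Ordinary annuity of 10 payments, first payment at period 15.
Periodic rate r = 0.049 per year.
The ordinary-annuity PV formula values the stream one period before the first payment (period 14); discount that back 14 periods:
PV₀ = 76,120 × [1 − (1+r)^−10] / r × (1+r)^−14 = CHF 302,321.13

CHF 302,321.13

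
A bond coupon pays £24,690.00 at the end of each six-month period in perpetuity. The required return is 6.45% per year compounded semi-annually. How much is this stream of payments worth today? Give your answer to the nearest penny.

Periodic rate r = 0.0645/2 per half-year.
Level perpetuity: PV = PMT / r = 24,690 / (0.0645/2) = £765,581.40.

£765,581.40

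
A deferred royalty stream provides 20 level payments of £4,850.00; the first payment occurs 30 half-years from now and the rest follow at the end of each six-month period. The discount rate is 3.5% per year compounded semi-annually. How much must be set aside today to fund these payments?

Ordinary annuity of 20 payments, first payment at period 30.
Periodic rate r = 0.035/2 per half-year; n is counted in half-years.
The ordinary-annuity PV formula values the stream one period before the first payment (period 29); discount that back 29 periods:
PV₀ = 4,850 × [1 − (1+r)^−20] / r × (1+r)^−29 = £49,128.46

£49,128.46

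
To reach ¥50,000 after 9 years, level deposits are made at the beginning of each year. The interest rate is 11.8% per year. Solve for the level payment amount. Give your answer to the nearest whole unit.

¥3,053

Level annuity due; solve FV = PMT × [((1+r)^n − 1)/r] × (1+r) for PMT.
Periodic rate r = 0.118 per year.
With n = 9: PMT = 50,000 / ([((1+r)^n − 1)/r] × (1+r)) = ¥3,053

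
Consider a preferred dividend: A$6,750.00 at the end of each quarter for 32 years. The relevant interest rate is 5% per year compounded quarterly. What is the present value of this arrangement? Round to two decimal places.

This is an ordinary annuity: 128 payments of A$6,750.00 at the end of each quarter.
Periodic rate r = 0.05/4 per quarter; n is counted in quarters.
PV = PMT × [(1 − (1+r)^−n)/r] = 6,750 × [1 − (1+r)^−128] / r = A$429,889.26

A$429,889.26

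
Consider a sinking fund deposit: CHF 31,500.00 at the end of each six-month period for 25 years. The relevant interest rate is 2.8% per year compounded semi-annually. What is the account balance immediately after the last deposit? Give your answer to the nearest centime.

This is an ordinary annuity: 50 deposits of CHF 31,500.00 at the end of each six-month period.
Periodic rate r = 0.028/2 per half-year; n is counted in half-years.
FV = PMT × [((1+r)^n − 1)/r] = 31,500 × [(1+r)^50 − 1] / r = CHF 2,259,000.34

CHF 2,259,000.34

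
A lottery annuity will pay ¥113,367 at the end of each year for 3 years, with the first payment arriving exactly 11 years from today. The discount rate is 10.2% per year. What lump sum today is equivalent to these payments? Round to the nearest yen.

Ordinary annuity of 3 payments, first payment at period 11.
Periodic rate r = 0.102 per year.
The ordinary-annuity PV formula values the stream one period before the first payment (period 10); discount that back 10 periods:
PV₀ = 113,367 × [1 − (1+r)^−3] / r × (1+r)^−10 = ¥106,364

¥106,364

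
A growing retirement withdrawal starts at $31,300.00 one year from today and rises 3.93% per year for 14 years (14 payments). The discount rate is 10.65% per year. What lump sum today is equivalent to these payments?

$272,029.84

Periodic rate r = 0.1065 per year.
Growing ordinary annuity: PV = PMT₁ × [1 − ((1+g)/(1+r))^n] / (r − g) = 31,300 × [1 − ((1+0.0393)/(1+r))^14] / (r − 0.0393) = $272,029.84.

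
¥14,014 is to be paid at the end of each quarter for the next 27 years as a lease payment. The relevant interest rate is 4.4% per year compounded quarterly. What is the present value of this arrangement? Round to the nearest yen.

¥883,119

This is an ordinary annuity: 108 payments of ¥14,014 at the end of each quarter.
Periodic rate r = 0.044/4 per quarter; n is counted in quarters.
PV = PMT × [(1 − (1+r)^−n)/r] = 14,014 × [1 − (1+r)^−108] / r = ¥883,119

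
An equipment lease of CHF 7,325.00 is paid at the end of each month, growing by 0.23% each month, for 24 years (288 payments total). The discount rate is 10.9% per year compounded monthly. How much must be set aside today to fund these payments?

CHF 925,068.86

Periodic rate r = 0.109/12 per month; n is counted in months.
Growing ordinary annuity: PV = PMT₁ × [1 − ((1+g)/(1+r))^n] / (r − g) = 7,325 × [1 − ((1+0.0023)/(1+r))^288] / (r − 0.0023) = CHF 925,068.86.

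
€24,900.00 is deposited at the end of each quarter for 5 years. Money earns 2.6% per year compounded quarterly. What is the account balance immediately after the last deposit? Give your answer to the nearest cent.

€529,984.64

This is an ordinary annuity: 20 deposits of €24,900.00 at the end of each quarter.
Periodic rate r = 0.026/4 per quarter; n is counted in quarters.
FV = PMT × [((1+r)^n − 1)/r] = 24,900 × [(1+r)^20 − 1] / r = €529,984.64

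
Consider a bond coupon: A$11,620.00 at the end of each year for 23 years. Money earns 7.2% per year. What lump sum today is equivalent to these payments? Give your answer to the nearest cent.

This is an ordinary annuity: 23 payments of A$11,620.00 at the end of each year.
Periodic rate r = 0.072 per year.
PV = PMT × [(1 − (1+r)^−n)/r] = 11,620 × [1 − (1+r)^−23] / r = A$128,775.68

A$128,775.68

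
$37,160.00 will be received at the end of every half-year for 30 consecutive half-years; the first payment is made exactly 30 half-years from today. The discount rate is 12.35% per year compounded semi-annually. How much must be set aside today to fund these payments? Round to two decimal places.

Ordinary annuity of 30 payments, first payment at period 30.
Periodic rate r = 0.1235/2 per half-year; n is counted in half-years.
The ordinary-annuity PV formula values the stream one period before the first payment (period 29); discount that back 29 periods:
PV₀ = 37,160 × [1 − (1+r)^−30] / r × (1+r)^−29 = $88,331.03

$88,331.03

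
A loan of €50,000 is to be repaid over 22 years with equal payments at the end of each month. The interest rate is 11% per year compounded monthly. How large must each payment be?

€503.61

Level ordinary annuity; solve PV = PMT × [(1 − (1+r)^−n)/r] for PMT.
Periodic rate r = 0.11/12 per month; n is counted in months.
With n = 264: PMT = 50,000 / ([(1 − (1+r)^−n)/r]) = €503.61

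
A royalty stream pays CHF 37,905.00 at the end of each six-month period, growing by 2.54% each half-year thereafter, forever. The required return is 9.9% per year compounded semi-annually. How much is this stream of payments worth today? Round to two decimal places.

Periodic rate r = 0.099/2 per half-year.
Growing perpetuity (Gordon): PV = PMT₁ / (r − g) = 37,905 / (r − 0.0254) = CHF 1,572,821.58.

CHF 1,572,821.58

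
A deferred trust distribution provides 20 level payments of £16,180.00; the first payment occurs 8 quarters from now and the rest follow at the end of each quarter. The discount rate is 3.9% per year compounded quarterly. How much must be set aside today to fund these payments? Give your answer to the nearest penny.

Ordinary annuity of 20 payments, first payment at period 8.
Periodic rate r = 0.039/4 per quarter; n is counted in quarters.
The ordinary-annuity PV formula values the stream one period before the first payment (period 7); discount that back 7 periods:
PV₀ = 16,180 × [1 − (1+r)^−20] / r × (1+r)^−7 = £273,492.52

£273,492.52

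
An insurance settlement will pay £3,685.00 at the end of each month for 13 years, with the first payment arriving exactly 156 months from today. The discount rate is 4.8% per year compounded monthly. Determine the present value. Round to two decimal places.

£230,003.92

Ordinary annuity of 156 payments, first payment at period 156.
Periodic rate r = 0.048/12 per month; n is counted in months.
The ordinary-annuity PV formula values the stream one period before the first payment (period 155); discount that back 155 periods:
PV₀ = 3,685 × [1 − (1+r)^−156] / r × (1+r)^−155 = £230,003.92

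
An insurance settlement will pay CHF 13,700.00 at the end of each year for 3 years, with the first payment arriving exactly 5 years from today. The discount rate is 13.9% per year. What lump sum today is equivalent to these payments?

CHF 18,929.90

Ordinary annuity of 3 payments, first payment at period 5.
Periodic rate r = 0.139 per year.
The ordinary-annuity PV formula values the stream one period before the first payment (period 4); discount that back 4 periods:
PV₀ = 13,700 × [1 − (1+r)^−3] / r × (1+r)^−4 = CHF 18,929.90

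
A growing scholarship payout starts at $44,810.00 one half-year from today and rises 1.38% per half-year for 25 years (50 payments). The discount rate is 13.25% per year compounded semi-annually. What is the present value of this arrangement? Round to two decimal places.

Periodic rate r = 0.1325/2 per half-year; n is counted in half-years.
Growing ordinary annuity: PV = PMT₁ × [1 − ((1+g)/(1+r))^n] / (r − g) = 44,810 × [1 − ((1+0.0138)/(1+r))^50] / (r − 0.0138) = $785,742.60.

$785,742.60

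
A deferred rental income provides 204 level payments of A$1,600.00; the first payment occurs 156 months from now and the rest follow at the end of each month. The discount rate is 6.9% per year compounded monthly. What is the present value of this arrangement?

A$78,893.92

Ordinary annuity of 204 payments, first payment at period 156.
Periodic rate r = 0.069/12 per month; n is counted in months.
The ordinary-annuity PV formula values the stream one period before the first payment (period 155); discount that back 155 periods:
PV₀ = 1,600 × [1 − (1+r)^−204] / r × (1+r)^−155 = A$78,893.92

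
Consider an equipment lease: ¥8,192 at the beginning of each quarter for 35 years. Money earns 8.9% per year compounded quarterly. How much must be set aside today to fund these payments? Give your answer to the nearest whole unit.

¥359,089

This is an annuity due: 140 payments of ¥8,192 at the beginning of each quarter.
Periodic rate r = 0.089/4 per quarter; n is counted in quarters.
PV = PMT × [(1 − (1+r)^−n)/r] × (1+r) = 8,192 × [1 − (1+r)^−140] / r × (1+r) = ¥359,089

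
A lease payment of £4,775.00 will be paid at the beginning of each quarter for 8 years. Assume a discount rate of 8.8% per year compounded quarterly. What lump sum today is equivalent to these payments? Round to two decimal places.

£111,266.85

This is an annuity due: 32 payments of £4,775.00 at the beginning of each quarter.
Periodic rate r = 0.088/4 per quarter; n is counted in quarters.
PV = PMT × [(1 − (1+r)^−n)/r] × (1+r) = 4,775 × [1 − (1+r)^−32] / r × (1+r) = £111,266.85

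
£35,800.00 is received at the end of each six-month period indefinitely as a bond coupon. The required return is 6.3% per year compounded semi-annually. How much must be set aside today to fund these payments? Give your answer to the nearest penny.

Periodic rate r = 0.063/2 per half-year.
Level perpetuity: PV = PMT / r = 35,800 / (0.063/2) = £1,136,507.94.

£1,136,507.94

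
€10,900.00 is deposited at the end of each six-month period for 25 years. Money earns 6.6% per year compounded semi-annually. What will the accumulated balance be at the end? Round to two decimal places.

This is an ordinary annuity: 50 deposits of €10,900.00 at the end of each six-month period.
Periodic rate r = 0.066/2 per half-year; n is counted in half-years.
FV = PMT × [((1+r)^n − 1)/r] = 10,900 × [(1+r)^50 − 1] / r = €1,344,364.63

€1,344,364.63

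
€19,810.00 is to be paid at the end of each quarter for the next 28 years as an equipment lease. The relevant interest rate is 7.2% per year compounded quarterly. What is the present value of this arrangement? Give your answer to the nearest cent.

€951,323.94

This is an ordinary annuity: 112 payments of €19,810.00 at the end of each quarter.
Periodic rate r = 0.072/4 per quarter; n is counted in quarters.
PV = PMT × [(1 − (1+r)^−n)/r] = 19,810 × [1 − (1+r)^−112] / r = €951,323.94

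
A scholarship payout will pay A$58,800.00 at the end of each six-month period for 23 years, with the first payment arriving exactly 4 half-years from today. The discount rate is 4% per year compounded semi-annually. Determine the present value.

A$1,656,289.85

Ordinary annuity of 46 payments, first payment at period 4.
Periodic rate r = 0.04/2 per half-year; n is counted in half-years.
The ordinary-annuity PV formula values the stream one period before the first payment (period 3); discount that back 3 periods:
PV₀ = 58,800 × [1 − (1+r)^−46] / r × (1+r)^−3 = A$1,656,289.85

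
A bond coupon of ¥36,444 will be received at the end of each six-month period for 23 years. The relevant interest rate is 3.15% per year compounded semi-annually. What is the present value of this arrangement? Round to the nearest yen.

¥1,186,315

This is an ordinary annuity: 46 payments of ¥36,444 at the end of each six-month period.
Periodic rate r = 0.0315/2 per half-year; n is counted in half-years.
PV = PMT × [(1 − (1+r)^−n)/r] = 36,444 × [1 − (1+r)^−46] / r = ¥1,186,315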